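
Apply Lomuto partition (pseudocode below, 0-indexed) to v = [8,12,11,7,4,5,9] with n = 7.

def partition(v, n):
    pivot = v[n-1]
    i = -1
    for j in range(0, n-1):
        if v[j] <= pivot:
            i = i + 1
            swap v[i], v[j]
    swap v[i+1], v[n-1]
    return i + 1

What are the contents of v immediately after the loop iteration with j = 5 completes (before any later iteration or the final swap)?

pivot = v[6] = 9; i = -1
j=0: v[0]=8 ≤ 9 → i=0, swap v[0],v[0] (no change) → [8,12,11,7,4,5,9]
j=1: v[1]=12 > 9 → no swap
j=2: v[2]=11 > 9 → no swap
j=3: v[3]=7 ≤ 9 → i=1, swap v[1],v[3] → [8,7,11,12,4,5,9]
j=4: v[4]=4 ≤ 9 → i=2, swap v[2],v[4] → [8,7,4,12,11,5,9]
j=5: v[5]=5 ≤ 9 → i=3, swap v[3],v[5] → [8,7,4,5,11,12,9]
(after j=5) v = [8,7,4,5,11,12,9]

[8,7,4,5,11,12,9]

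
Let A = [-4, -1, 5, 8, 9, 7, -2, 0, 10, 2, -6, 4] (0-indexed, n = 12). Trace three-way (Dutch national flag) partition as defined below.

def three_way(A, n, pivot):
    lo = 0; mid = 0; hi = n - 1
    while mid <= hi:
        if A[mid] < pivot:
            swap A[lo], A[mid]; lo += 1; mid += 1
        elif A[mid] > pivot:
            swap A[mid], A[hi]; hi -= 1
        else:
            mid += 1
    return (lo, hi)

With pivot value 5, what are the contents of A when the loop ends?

lo=0 mid=0 hi=11
-4<5: swap(0,0), lo=1 mid=1 ⇒ [-4, -1, 5, 8, 9, 7, -2, 0, 10, 2, -6, 4]
-1<5: swap(1,1), lo=2 mid=2 ⇒ [-4, -1, 5, 8, 9, 7, -2, 0, 10, 2, -6, 4]
5=5: mid=3
8>5: swap(3,11), hi=10 ⇒ [-4, -1, 5, 4, 9, 7, -2, 0, 10, 2, -6, 8]
4<5: swap(2,3), lo=3 mid=4 ⇒ [-4, -1, 4, 5, 9, 7, -2, 0, 10, 2, -6, 8]
9>5: swap(4,10), hi=9 ⇒ [-4, -1, 4, 5, -6, 7, -2, 0, 10, 2, 9, 8]
-6<5: swap(3,4), lo=4 mid=5 ⇒ [-4, -1, 4, -6, 5, 7, -2, 0, 10, 2, 9, 8]
7>5: swap(5,9), hi=8 ⇒ [-4, -1, 4, -6, 5, 2, -2, 0, 10, 7, 9, 8]
2<5: swap(4,5), lo=5 mid=6 ⇒ [-4, -1, 4, -6, 2, 5, -2, 0, 10, 7, 9, 8]
-2<5: swap(5,6), lo=6 mid=7 ⇒ [-4, -1, 4, -6, 2, -2, 5, 0, 10, 7, 9, 8]
0<5: swap(6,7), lo=7 mid=8 ⇒ [-4, -1, 4, -6, 2, -2, 0, 5, 10, 7, 9, 8]
10>5: swap(8,8), hi=7 ⇒ [-4, -1, 4, -6, 2, -2, 0, 5, 10, 7, 9, 8]
done. lo=7 hi=7; A=[-4, -1, 4, -6, 2, -2, 0, 5, 10, 7, 9, 8]

[-4, -1, 4, -6, 2, -2, 0, 5, 10, 7, 9, 8]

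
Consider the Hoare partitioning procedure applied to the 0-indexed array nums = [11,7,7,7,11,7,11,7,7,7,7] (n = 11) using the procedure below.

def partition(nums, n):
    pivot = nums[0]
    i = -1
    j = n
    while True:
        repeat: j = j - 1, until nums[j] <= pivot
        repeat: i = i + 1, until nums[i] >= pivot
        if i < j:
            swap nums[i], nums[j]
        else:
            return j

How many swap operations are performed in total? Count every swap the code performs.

3

pivot = nums[0] = 11; i = -1, j = 11
j→10 (nums[10]=7≤11), i→0 (nums[0]=11≥11); i<j, swap → [7,7,7,7,11,7,11,7,7,7,11]
j→9 (nums[9]=7≤11), i→4 (nums[4]=11≥11); i<j, swap → [7,7,7,7,7,7,11,7,7,11,11]
j→8 (nums[8]=7≤11), i→6 (nums[6]=11≥11); i<j, swap → [7,7,7,7,7,7,7,7,11,11,11]
j→7, i→8; i≥j, return j=7. nums = [7,7,7,7,7,7,7,7,11,11,11]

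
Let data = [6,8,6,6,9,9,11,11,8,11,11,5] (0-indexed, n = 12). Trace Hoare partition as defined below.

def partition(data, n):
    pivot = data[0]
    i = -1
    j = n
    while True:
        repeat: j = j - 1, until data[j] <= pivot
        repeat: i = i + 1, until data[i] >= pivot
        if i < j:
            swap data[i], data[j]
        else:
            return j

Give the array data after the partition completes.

pivot=6
j stops at 11 (5), i stops at 0 (6); swap ⇒ [5,8,6,6,9,9,11,11,8,11,11,6]
j stops at 3 (6), i stops at 1 (8); swap ⇒ [5,6,6,8,9,9,11,11,8,11,11,6]
j stops at 2, i stops at 2; i≥j ⇒ return 2. data=[5,6,6,8,9,9,11,11,8,11,11,6]

[5,6,6,8,9,9,11,11,8,11,11,6]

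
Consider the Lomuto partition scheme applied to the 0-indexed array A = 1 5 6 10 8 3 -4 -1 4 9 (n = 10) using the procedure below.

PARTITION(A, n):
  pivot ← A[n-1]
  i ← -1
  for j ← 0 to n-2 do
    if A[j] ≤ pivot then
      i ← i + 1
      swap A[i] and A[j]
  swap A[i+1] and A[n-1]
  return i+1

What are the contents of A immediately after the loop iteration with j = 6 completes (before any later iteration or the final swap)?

1 5 6 8 3 -4 10 -1 4 9

pivot = A[9] = 9; i = -1
j=0: A[0]=1 ≤ 9 → i=0, swap A[0],A[0] (no change) → 1 5 6 10 8 3 -4 -1 4 9
j=1: A[1]=5 ≤ 9 → i=1, swap A[1],A[1] (no change) → 1 5 6 10 8 3 -4 -1 4 9
j=2: A[2]=6 ≤ 9 → i=2, swap A[2],A[2] (no change) → 1 5 6 10 8 3 -4 -1 4 9
j=3: A[3]=10 > 9 → no swap
j=4: A[4]=8 ≤ 9 → i=3, swap A[3],A[4] → 1 5 6 8 10 3 -4 -1 4 9
j=5: A[5]=3 ≤ 9 → i=4, swap A[4],A[5] → 1 5 6 8 3 10 -4 -1 4 9
j=6: A[6]=-4 ≤ 9 → i=5, swap A[5],A[6] → 1 5 6 8 3 -4 10 -1 4 9
(after j=6) A = 1 5 6 8 3 -4 10 -1 4 9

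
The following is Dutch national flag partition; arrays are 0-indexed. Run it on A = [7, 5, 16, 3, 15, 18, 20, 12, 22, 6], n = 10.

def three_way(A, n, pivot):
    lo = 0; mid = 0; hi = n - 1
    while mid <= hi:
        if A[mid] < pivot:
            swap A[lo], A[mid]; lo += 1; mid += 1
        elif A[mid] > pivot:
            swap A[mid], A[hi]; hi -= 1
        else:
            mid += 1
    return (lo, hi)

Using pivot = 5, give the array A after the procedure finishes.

[3, 5, 16, 15, 18, 20, 12, 22, 6, 7]

lo=0 mid=0 hi=9
7>5: swap(0,9), hi=8 ⇒ [6, 5, 16, 3, 15, 18, 20, 12, 22, 7]
6>5: swap(0,8), hi=7 ⇒ [22, 5, 16, 3, 15, 18, 20, 12, 6, 7]
22>5: swap(0,7), hi=6 ⇒ [12, 5, 16, 3, 15, 18, 20, 22, 6, 7]
12>5: swap(0,6), hi=5 ⇒ [20, 5, 16, 3, 15, 18, 12, 22, 6, 7]
20>5: swap(0,5), hi=4 ⇒ [18, 5, 16, 3, 15, 20, 12, 22, 6, 7]
18>5: swap(0,4), hi=3 ⇒ [15, 5, 16, 3, 18, 20, 12, 22, 6, 7]
15>5: swap(0,3), hi=2 ⇒ [3, 5, 16, 15, 18, 20, 12, 22, 6, 7]
3<5: swap(0,0), lo=1 mid=1 ⇒ [3, 5, 16, 15, 18, 20, 12, 22, 6, 7]
5=5: mid=2
16>5: swap(2,2), hi=1 ⇒ [3, 5, 16, 15, 18, 20, 12, 22, 6, 7]
done. lo=1 hi=1; A=[3, 5, 16, 15, 18, 20, 12, 22, 6, 7]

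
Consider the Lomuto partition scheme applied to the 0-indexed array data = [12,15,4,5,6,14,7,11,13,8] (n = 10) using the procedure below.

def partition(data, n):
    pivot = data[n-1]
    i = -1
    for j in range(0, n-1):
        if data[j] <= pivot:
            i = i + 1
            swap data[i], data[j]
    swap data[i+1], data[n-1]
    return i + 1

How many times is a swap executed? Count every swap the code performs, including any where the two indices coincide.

5

pivot = data[9] = 8; i = -1
j=0: data[0]=12 > 8 → no swap
j=1: data[1]=15 > 8 → no swap
j=2: data[2]=4 ≤ 8 → i=0, swap data[0],data[2] → [4,15,12,5,6,14,7,11,13,8]
j=3: data[3]=5 ≤ 8 → i=1, swap data[1],data[3] → [4,5,12,15,6,14,7,11,13,8]
j=4: data[4]=6 ≤ 8 → i=2, swap data[2],data[4] → [4,5,6,15,12,14,7,11,13,8]
j=5: data[5]=14 > 8 → no swap
j=6: data[6]=7 ≤ 8 → i=3, swap data[3],data[6] → [4,5,6,7,12,14,15,11,13,8]
j=7: data[7]=11 > 8 → no swap
j=8: data[8]=13 > 8 → no swap
final swap data[4],data[9] → [4,5,6,7,8,14,15,11,13,12]; return 4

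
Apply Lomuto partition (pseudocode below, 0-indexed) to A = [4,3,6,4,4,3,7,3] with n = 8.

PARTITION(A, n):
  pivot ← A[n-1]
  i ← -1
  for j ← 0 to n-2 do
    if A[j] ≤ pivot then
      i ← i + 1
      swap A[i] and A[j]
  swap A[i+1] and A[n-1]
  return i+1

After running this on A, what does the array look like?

pivot = A[7] = 3; i = -1
j=0: A[0]=4 > 3 → no swap
j=1: A[1]=3 ≤ 3 → i=0, swap A[0],A[1] → [3,4,6,4,4,3,7,3]
j=2: A[2]=6 > 3 → no swap
j=3: A[3]=4 > 3 → no swap
j=4: A[4]=4 > 3 → no swap
j=5: A[5]=3 ≤ 3 → i=1, swap A[1],A[5] → [3,3,6,4,4,4,7,3]
j=6: A[6]=7 > 3 → no swap
final swap A[2],A[7] → [3,3,3,4,4,4,7,6]; return 2

[3,3,3,4,4,4,7,6]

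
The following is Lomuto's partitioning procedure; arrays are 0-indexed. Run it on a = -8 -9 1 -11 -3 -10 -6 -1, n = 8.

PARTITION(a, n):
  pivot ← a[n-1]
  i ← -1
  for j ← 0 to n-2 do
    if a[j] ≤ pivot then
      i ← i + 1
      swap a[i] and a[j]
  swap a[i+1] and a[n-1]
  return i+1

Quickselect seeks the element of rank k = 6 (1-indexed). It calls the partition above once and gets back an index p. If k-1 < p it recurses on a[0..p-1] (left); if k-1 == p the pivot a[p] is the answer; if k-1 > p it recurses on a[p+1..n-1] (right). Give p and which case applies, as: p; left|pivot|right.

pivot=-1, i=-1
j=0: -8≤-1, i=0, swap(0,0) ⇒ -8 -9 1 -11 -3 -10 -6 -1
j=1: -9≤-1, i=1, swap(1,1) ⇒ -8 -9 1 -11 -3 -10 -6 -1
j=2: 1>-1, skip
j=3: -11≤-1, i=2, swap(2,3) ⇒ -8 -9 -11 1 -3 -10 -6 -1
j=4: -3≤-1, i=3, swap(3,4) ⇒ -8 -9 -11 -3 1 -10 -6 -1
j=5: -10≤-1, i=4, swap(4,5) ⇒ -8 -9 -11 -3 -10 1 -6 -1
j=6: -6≤-1, i=5, swap(5,6) ⇒ -8 -9 -11 -3 -10 -6 1 -1
swap(6,7) ⇒ -8 -9 -11 -3 -10 -6 -1 1; return 6
p = 6; k-1 = 5 < 6 ⇒ left

6; left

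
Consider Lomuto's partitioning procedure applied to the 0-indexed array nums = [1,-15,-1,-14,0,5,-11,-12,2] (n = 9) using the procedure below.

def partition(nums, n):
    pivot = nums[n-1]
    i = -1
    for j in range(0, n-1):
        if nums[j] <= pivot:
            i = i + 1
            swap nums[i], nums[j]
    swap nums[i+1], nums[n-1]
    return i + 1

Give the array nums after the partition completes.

[1,-15,-1,-14,0,-11,-12,2,5]

pivot = nums[8] = 2; i = -1
j=0: nums[0]=1 ≤ 2 → i=0, swap nums[0],nums[0] (no change) → [1,-15,-1,-14,0,5,-11,-12,2]
j=1: nums[1]=-15 ≤ 2 → i=1, swap nums[1],nums[1] (no change) → [1,-15,-1,-14,0,5,-11,-12,2]
j=2: nums[2]=-1 ≤ 2 → i=2, swap nums[2],nums[2] (no change) → [1,-15,-1,-14,0,5,-11,-12,2]
j=3: nums[3]=-14 ≤ 2 → i=3, swap nums[3],nums[3] (no change) → [1,-15,-1,-14,0,5,-11,-12,2]
j=4: nums[4]=0 ≤ 2 → i=4, swap nums[4],nums[4] (no change) → [1,-15,-1,-14,0,5,-11,-12,2]
j=5: nums[5]=5 > 2 → no swap
j=6: nums[6]=-11 ≤ 2 → i=5, swap nums[5],nums[6] → [1,-15,-1,-14,0,-11,5,-12,2]
j=7: nums[7]=-12 ≤ 2 → i=6, swap nums[6],nums[7] → [1,-15,-1,-14,0,-11,-12,5,2]
final swap nums[7],nums[8] → [1,-15,-1,-14,0,-11,-12,2,5]; return 7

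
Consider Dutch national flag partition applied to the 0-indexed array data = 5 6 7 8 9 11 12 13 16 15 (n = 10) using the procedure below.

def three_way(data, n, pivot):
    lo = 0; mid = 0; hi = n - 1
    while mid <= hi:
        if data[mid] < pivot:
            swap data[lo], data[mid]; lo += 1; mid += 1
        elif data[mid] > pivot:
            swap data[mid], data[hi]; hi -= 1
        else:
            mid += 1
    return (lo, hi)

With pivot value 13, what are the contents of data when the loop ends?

pivot = 13; lo=0, mid=0, hi=9
data[mid]=5<13: swap data[0],data[0]; lo=1,mid=1 → 5 6 7 8 9 11 12 13 16 15
data[mid]=6<13: swap data[1],data[1]; lo=2,mid=2 → 5 6 7 8 9 11 12 13 16 15
data[mid]=7<13: swap data[2],data[2]; lo=3,mid=3 → 5 6 7 8 9 11 12 13 16 15
data[mid]=8<13: swap data[3],data[3]; lo=4,mid=4 → 5 6 7 8 9 11 12 13 16 15
data[mid]=9<13: swap data[4],data[4]; lo=5,mid=5 → 5 6 7 8 9 11 12 13 16 15
data[mid]=11<13: swap data[5],data[5]; lo=6,mid=6 → 5 6 7 8 9 11 12 13 16 15
data[mid]=12<13: swap data[6],data[6]; lo=7,mid=7 → 5 6 7 8 9 11 12 13 16 15
data[mid]=13=13: mid=8
data[mid]=16>13: swap data[8],data[9]; hi=8 → 5 6 7 8 9 11 12 13 15 16
data[mid]=15>13: swap data[8],data[8]; hi=7 → 5 6 7 8 9 11 12 13 15 16
end: lo=7, hi=7; data = 5 6 7 8 9 11 12 13 15 16

5 6 7 8 9 11 12 13 15 16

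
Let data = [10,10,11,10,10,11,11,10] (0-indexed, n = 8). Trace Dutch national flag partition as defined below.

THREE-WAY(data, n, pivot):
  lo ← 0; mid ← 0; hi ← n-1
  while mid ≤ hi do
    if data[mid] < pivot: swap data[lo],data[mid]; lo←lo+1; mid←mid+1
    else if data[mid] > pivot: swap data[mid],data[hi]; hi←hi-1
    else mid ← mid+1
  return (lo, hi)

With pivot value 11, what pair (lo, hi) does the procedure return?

(5, 7)

pivot = 11; lo=0, mid=0, hi=7
data[mid]=10<11: swap data[0],data[0]; lo=1,mid=1 → [10,10,11,10,10,11,11,10]
data[mid]=10<11: swap data[1],data[1]; lo=2,mid=2 → [10,10,11,10,10,11,11,10]
data[mid]=11=11: mid=3
data[mid]=10<11: swap data[2],data[3]; lo=3,mid=4 → [10,10,10,11,10,11,11,10]
data[mid]=10<11: swap data[3],data[4]; lo=4,mid=5 → [10,10,10,10,11,11,11,10]
data[mid]=11=11: mid=6
data[mid]=11=11: mid=7
data[mid]=10<11: swap data[4],data[7]; lo=5,mid=8 → [10,10,10,10,10,11,11,11]
end: lo=5, hi=7; data = [10,10,10,10,10,11,11,11]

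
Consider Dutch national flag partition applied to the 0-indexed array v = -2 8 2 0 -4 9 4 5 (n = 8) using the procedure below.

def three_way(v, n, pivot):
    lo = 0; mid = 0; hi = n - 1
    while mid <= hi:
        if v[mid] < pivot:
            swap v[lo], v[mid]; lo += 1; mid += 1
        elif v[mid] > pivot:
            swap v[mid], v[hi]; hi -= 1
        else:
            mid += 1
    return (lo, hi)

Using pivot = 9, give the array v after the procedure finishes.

-2 8 2 0 -4 4 5 9

pivot = 9; lo=0, mid=0, hi=7
v[mid]=-2<9: swap v[0],v[0]; lo=1,mid=1 → -2 8 2 0 -4 9 4 5
v[mid]=8<9: swap v[1],v[1]; lo=2,mid=2 → -2 8 2 0 -4 9 4 5
v[mid]=2<9: swap v[2],v[2]; lo=3,mid=3 → -2 8 2 0 -4 9 4 5
v[mid]=0<9: swap v[3],v[3]; lo=4,mid=4 → -2 8 2 0 -4 9 4 5
v[mid]=-4<9: swap v[4],v[4]; lo=5,mid=5 → -2 8 2 0 -4 9 4 5
v[mid]=9=9: mid=6
v[mid]=4<9: swap v[5],v[6]; lo=6,mid=7 → -2 8 2 0 -4 4 9 5
v[mid]=5<9: swap v[6],v[7]; lo=7,mid=8 → -2 8 2 0 -4 4 5 9
end: lo=7, hi=7; v = -2 8 2 0 -4 4 5 9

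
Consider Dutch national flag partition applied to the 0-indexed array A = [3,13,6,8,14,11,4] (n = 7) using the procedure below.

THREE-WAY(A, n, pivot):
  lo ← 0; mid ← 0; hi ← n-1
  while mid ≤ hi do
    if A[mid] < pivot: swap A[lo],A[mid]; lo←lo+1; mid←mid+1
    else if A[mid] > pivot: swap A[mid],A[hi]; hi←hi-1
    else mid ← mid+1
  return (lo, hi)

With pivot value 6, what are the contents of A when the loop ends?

[3,4,6,14,11,8,13]

pivot = 6; lo=0, mid=0, hi=6
A[mid]=3<6: swap A[0],A[0]; lo=1,mid=1 → [3,13,6,8,14,11,4]
A[mid]=13>6: swap A[1],A[6]; hi=5 → [3,4,6,8,14,11,13]
A[mid]=4<6: swap A[1],A[1]; lo=2,mid=2 → [3,4,6,8,14,11,13]
A[mid]=6=6: mid=3
A[mid]=8>6: swap A[3],A[5]; hi=4 → [3,4,6,11,14,8,13]
A[mid]=11>6: swap A[3],A[4]; hi=3 → [3,4,6,14,11,8,13]
A[mid]=14>6: swap A[3],A[3]; hi=2 → [3,4,6,14,11,8,13]
end: lo=2, hi=2; A = [3,4,6,14,11,8,13]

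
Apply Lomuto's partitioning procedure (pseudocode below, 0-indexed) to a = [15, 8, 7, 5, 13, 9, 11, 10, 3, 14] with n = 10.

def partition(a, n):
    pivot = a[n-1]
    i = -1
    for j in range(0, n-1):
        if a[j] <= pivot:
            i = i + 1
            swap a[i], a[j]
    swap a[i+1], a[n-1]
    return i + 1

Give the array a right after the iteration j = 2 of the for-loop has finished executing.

[8, 7, 15, 5, 13, 9, 11, 10, 3, 14]

pivot=14, i=-1
j=0: 15>14, skip
j=1: 8≤14, i=0, swap(0,1) ⇒ [8, 15, 7, 5, 13, 9, 11, 10, 3, 14]
j=2: 7≤14, i=1, swap(1,2) ⇒ [8, 7, 15, 5, 13, 9, 11, 10, 3, 14]
(after j=2) a = [8, 7, 15, 5, 13, 9, 11, 10, 3, 14]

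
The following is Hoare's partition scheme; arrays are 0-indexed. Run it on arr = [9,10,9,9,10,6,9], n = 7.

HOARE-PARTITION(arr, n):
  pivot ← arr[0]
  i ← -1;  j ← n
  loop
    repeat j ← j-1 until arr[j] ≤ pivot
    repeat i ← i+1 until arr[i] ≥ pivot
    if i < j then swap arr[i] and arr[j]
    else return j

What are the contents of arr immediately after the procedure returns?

[9,6,9,9,10,10,9]

pivot = arr[0] = 9; i = -1, j = 7
j→6 (arr[6]=9≤9), i→0 (arr[0]=9≥9); i<j, swap → [9,10,9,9,10,6,9]
j→5 (arr[5]=6≤9), i→1 (arr[1]=10≥9); i<j, swap → [9,6,9,9,10,10,9]
j→3 (arr[3]=9≤9), i→2 (arr[2]=9≥9); i<j, swap → [9,6,9,9,10,10,9]
j→2, i→3; i≥j, return j=2. arr = [9,6,9,9,10,10,9]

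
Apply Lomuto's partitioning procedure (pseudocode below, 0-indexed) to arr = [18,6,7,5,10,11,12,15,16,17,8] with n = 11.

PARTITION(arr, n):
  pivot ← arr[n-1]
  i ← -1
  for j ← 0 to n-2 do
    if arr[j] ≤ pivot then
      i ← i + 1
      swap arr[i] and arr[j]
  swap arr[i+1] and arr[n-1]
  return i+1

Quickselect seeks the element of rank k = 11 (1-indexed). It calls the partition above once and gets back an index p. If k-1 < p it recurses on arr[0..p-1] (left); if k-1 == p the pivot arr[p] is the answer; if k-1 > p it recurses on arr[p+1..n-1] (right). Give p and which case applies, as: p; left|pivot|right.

pivot = arr[10] = 8; i = -1
j=0: arr[0]=18 > 8 → no swap
j=1: arr[1]=6 ≤ 8 → i=0, swap arr[0],arr[1] → [6,18,7,5,10,11,12,15,16,17,8]
j=2: arr[2]=7 ≤ 8 → i=1, swap arr[1],arr[2] → [6,7,18,5,10,11,12,15,16,17,8]
j=3: arr[3]=5 ≤ 8 → i=2, swap arr[2],arr[3] → [6,7,5,18,10,11,12,15,16,17,8]
j=4: arr[4]=10 > 8 → no swap
j=5: arr[5]=11 > 8 → no swap
j=6: arr[6]=12 > 8 → no swap
j=7: arr[7]=15 > 8 → no swap
j=8: arr[8]=16 > 8 → no swap
j=9: arr[9]=17 > 8 → no swap
final swap arr[3],arr[10] → [6,7,5,8,10,11,12,15,16,17,18]; return 3
p = 3; k-1 = 10 > 3 ⇒ right

3; right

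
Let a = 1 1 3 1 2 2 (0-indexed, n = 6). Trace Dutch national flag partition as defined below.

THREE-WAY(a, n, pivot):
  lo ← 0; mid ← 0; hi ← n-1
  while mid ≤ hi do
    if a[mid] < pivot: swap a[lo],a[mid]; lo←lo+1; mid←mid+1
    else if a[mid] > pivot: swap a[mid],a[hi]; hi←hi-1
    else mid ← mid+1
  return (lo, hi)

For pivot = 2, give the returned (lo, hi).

(3, 4)

pivot = 2; lo=0, mid=0, hi=5
a[mid]=1<2: swap a[0],a[0]; lo=1,mid=1 → 1 1 3 1 2 2
a[mid]=1<2: swap a[1],a[1]; lo=2,mid=2 → 1 1 3 1 2 2
a[mid]=3>2: swap a[2],a[5]; hi=4 → 1 1 2 1 2 3
a[mid]=2=2: mid=3
a[mid]=1<2: swap a[2],a[3]; lo=3,mid=4 → 1 1 1 2 2 3
a[mid]=2=2: mid=5
end: lo=3, hi=4; a = 1 1 1 2 2 3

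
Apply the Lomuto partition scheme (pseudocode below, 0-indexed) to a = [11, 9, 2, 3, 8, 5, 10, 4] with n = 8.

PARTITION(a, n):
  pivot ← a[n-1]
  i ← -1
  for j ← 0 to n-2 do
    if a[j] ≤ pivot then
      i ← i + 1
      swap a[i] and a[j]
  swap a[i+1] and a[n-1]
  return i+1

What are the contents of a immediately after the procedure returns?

pivot = a[7] = 4; i = -1
j=0: a[0]=11 > 4 → no swap
j=1: a[1]=9 > 4 → no swap
j=2: a[2]=2 ≤ 4 → i=0, swap a[0],a[2] → [2, 9, 11, 3, 8, 5, 10, 4]
j=3: a[3]=3 ≤ 4 → i=1, swap a[1],a[3] → [2, 3, 11, 9, 8, 5, 10, 4]
j=4: a[4]=8 > 4 → no swap
j=5: a[5]=5 > 4 → no swap
j=6: a[6]=10 > 4 → no swap
final swap a[2],a[7] → [2, 3, 4, 9, 8, 5, 10, 11]; return 2

[2, 3, 4, 9, 8, 5, 10, 11]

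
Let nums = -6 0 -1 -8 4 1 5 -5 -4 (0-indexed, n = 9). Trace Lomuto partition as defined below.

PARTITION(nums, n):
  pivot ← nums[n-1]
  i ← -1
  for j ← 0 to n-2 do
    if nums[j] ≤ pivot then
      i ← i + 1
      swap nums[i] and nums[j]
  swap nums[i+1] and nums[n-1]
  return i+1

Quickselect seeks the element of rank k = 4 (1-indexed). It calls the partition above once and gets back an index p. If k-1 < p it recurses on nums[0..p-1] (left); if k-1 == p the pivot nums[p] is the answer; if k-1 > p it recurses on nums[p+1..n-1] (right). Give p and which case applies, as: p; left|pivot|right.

3; pivot

pivot = nums[8] = -4; i = -1
j=0: nums[0]=-6 ≤ -4 → i=0, swap nums[0],nums[0] (no change) → -6 0 -1 -8 4 1 5 -5 -4
j=1: nums[1]=0 > -4 → no swap
j=2: nums[2]=-1 > -4 → no swap
j=3: nums[3]=-8 ≤ -4 → i=1, swap nums[1],nums[3] → -6 -8 -1 0 4 1 5 -5 -4
j=4: nums[4]=4 > -4 → no swap
j=5: nums[5]=1 > -4 → no swap
j=6: nums[6]=5 > -4 → no swap
j=7: nums[7]=-5 ≤ -4 → i=2, swap nums[2],nums[7] → -6 -8 -5 0 4 1 5 -1 -4
final swap nums[3],nums[8] → -6 -8 -5 -4 4 1 5 -1 0; return 3
p = 3; k-1 = 3 == 3 ⇒ pivot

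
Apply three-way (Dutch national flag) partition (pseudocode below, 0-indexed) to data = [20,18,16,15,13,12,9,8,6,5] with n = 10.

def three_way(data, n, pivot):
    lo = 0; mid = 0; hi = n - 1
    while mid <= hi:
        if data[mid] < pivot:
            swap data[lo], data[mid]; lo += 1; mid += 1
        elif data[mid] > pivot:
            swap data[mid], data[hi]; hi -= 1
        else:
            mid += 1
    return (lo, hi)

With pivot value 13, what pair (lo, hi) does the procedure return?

(5, 5)

pivot = 13; lo=0, mid=0, hi=9
data[mid]=20>13: swap data[0],data[9]; hi=8 → [5,18,16,15,13,12,9,8,6,20]
data[mid]=5<13: swap data[0],data[0]; lo=1,mid=1 → [5,18,16,15,13,12,9,8,6,20]
data[mid]=18>13: swap data[1],data[8]; hi=7 → [5,6,16,15,13,12,9,8,18,20]
data[mid]=6<13: swap data[1],data[1]; lo=2,mid=2 → [5,6,16,15,13,12,9,8,18,20]
data[mid]=16>13: swap data[2],data[7]; hi=6 → [5,6,8,15,13,12,9,16,18,20]
data[mid]=8<13: swap data[2],data[2]; lo=3,mid=3 → [5,6,8,15,13,12,9,16,18,20]
data[mid]=15>13: swap data[3],data[6]; hi=5 → [5,6,8,9,13,12,15,16,18,20]
data[mid]=9<13: swap data[3],data[3]; lo=4,mid=4 → [5,6,8,9,13,12,15,16,18,20]
data[mid]=13=13: mid=5
data[mid]=12<13: swap data[4],data[5]; lo=5,mid=6 → [5,6,8,9,12,13,15,16,18,20]
end: lo=5, hi=5; data = [5,6,8,9,12,13,15,16,18,20]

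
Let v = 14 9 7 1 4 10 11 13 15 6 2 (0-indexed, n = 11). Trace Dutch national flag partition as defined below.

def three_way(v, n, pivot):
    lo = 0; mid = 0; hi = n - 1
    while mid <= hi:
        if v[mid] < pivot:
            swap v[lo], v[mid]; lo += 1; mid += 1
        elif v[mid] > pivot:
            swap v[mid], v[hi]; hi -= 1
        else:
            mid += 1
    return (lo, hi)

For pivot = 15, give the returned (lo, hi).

(10, 10)

lo=0 mid=0 hi=10
14<15: swap(0,0), lo=1 mid=1 ⇒ 14 9 7 1 4 10 11 13 15 6 2
9<15: swap(1,1), lo=2 mid=2 ⇒ 14 9 7 1 4 10 11 13 15 6 2
7<15: swap(2,2), lo=3 mid=3 ⇒ 14 9 7 1 4 10 11 13 15 6 2
1<15: swap(3,3), lo=4 mid=4 ⇒ 14 9 7 1 4 10 11 13 15 6 2
4<15: swap(4,4), lo=5 mid=5 ⇒ 14 9 7 1 4 10 11 13 15 6 2
10<15: swap(5,5), lo=6 mid=6 ⇒ 14 9 7 1 4 10 11 13 15 6 2
11<15: swap(6,6), lo=7 mid=7 ⇒ 14 9 7 1 4 10 11 13 15 6 2
13<15: swap(7,7), lo=8 mid=8 ⇒ 14 9 7 1 4 10 11 13 15 6 2
15=15: mid=9
6<15: swap(8,9), lo=9 mid=10 ⇒ 14 9 7 1 4 10 11 13 6 15 2
2<15: swap(9,10), lo=10 mid=11 ⇒ 14 9 7 1 4 10 11 13 6 2 15
done. lo=10 hi=10; v=14 9 7 1 4 10 11 13 6 2 15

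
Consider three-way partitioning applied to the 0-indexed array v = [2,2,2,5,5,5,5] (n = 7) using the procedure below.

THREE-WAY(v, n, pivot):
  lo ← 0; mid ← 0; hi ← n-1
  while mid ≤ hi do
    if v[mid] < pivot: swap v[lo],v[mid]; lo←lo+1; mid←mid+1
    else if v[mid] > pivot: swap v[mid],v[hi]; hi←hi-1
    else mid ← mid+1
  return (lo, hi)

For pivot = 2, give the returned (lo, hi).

pivot = 2; lo=0, mid=0, hi=6
v[mid]=2=2: mid=1
v[mid]=2=2: mid=2
v[mid]=2=2: mid=3
v[mid]=5>2: swap v[3],v[6]; hi=5 → [2,2,2,5,5,5,5]
v[mid]=5>2: swap v[3],v[5]; hi=4 → [2,2,2,5,5,5,5]
v[mid]=5>2: swap v[3],v[4]; hi=3 → [2,2,2,5,5,5,5]
v[mid]=5>2: swap v[3],v[3]; hi=2 → [2,2,2,5,5,5,5]
end: lo=0, hi=2; v = [2,2,2,5,5,5,5]

(0, 2)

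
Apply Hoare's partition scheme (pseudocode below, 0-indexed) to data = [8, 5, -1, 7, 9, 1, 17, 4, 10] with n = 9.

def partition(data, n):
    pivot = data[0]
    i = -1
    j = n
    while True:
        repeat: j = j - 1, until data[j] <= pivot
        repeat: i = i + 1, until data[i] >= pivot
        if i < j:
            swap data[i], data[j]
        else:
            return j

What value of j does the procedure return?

pivot = data[0] = 8; i = -1, j = 9
j→7 (data[7]=4≤8), i→0 (data[0]=8≥8); i<j, swap → [4, 5, -1, 7, 9, 1, 17, 8, 10]
j→5 (data[5]=1≤8), i→4 (data[4]=9≥8); i<j, swap → [4, 5, -1, 7, 1, 9, 17, 8, 10]
j→4, i→5; i≥j, return j=4. data = [4, 5, -1, 7, 1, 9, 17, 8, 10]

4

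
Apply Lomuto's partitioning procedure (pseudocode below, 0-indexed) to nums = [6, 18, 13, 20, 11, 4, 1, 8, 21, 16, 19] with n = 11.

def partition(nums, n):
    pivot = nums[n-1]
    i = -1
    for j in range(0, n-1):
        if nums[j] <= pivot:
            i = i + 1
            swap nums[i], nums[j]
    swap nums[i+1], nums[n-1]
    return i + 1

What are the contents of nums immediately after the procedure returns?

pivot=19, i=-1
j=0: 6≤19, i=0, swap(0,0) ⇒ [6, 18, 13, 20, 11, 4, 1, 8, 21, 16, 19]
j=1: 18≤19, i=1, swap(1,1) ⇒ [6, 18, 13, 20, 11, 4, 1, 8, 21, 16, 19]
j=2: 13≤19, i=2, swap(2,2) ⇒ [6, 18, 13, 20, 11, 4, 1, 8, 21, 16, 19]
j=3: 20>19, skip
j=4: 11≤19, i=3, swap(3,4) ⇒ [6, 18, 13, 11, 20, 4, 1, 8, 21, 16, 19]
j=5: 4≤19, i=4, swap(4,5) ⇒ [6, 18, 13, 11, 4, 20, 1, 8, 21, 16, 19]
j=6: 1≤19, i=5, swap(5,6) ⇒ [6, 18, 13, 11, 4, 1, 20, 8, 21, 16, 19]
j=7: 8≤19, i=6, swap(6,7) ⇒ [6, 18, 13, 11, 4, 1, 8, 20, 21, 16, 19]
j=8: 21>19, skip
j=9: 16≤19, i=7, swap(7,9) ⇒ [6, 18, 13, 11, 4, 1, 8, 16, 21, 20, 19]
swap(8,10) ⇒ [6, 18, 13, 11, 4, 1, 8, 16, 19, 20, 21]; return 8

[6, 18, 13, 11, 4, 1, 8, 16, 19, 20, 21]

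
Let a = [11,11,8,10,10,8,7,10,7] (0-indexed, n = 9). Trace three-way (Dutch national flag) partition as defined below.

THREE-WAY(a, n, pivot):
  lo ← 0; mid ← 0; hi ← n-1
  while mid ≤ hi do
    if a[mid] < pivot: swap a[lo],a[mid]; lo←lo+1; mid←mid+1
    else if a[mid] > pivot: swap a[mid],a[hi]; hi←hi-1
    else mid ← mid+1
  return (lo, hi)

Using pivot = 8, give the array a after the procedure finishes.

lo=0 mid=0 hi=8
11>8: swap(0,8), hi=7 ⇒ [7,11,8,10,10,8,7,10,11]
7<8: swap(0,0), lo=1 mid=1 ⇒ [7,11,8,10,10,8,7,10,11]
11>8: swap(1,7), hi=6 ⇒ [7,10,8,10,10,8,7,11,11]
10>8: swap(1,6), hi=5 ⇒ [7,7,8,10,10,8,10,11,11]
7<8: swap(1,1), lo=2 mid=2 ⇒ [7,7,8,10,10,8,10,11,11]
8=8: mid=3
10>8: swap(3,5), hi=4 ⇒ [7,7,8,8,10,10,10,11,11]
8=8: mid=4
10>8: swap(4,4), hi=3 ⇒ [7,7,8,8,10,10,10,11,11]
done. lo=2 hi=3; a=[7,7,8,8,10,10,10,11,11]

[7,7,8,8,10,10,10,11,11]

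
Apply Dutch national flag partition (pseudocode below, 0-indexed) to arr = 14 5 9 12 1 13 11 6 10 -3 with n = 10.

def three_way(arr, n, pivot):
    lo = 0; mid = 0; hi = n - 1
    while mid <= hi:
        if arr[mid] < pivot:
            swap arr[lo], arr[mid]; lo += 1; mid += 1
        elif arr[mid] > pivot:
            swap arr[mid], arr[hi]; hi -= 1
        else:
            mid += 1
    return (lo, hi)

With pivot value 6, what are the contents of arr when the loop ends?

-3 5 1 6 13 11 12 10 9 14

pivot = 6; lo=0, mid=0, hi=9
arr[mid]=14>6: swap arr[0],arr[9]; hi=8 → -3 5 9 12 1 13 11 6 10 14
arr[mid]=-3<6: swap arr[0],arr[0]; lo=1,mid=1 → -3 5 9 12 1 13 11 6 10 14
arr[mid]=5<6: swap arr[1],arr[1]; lo=2,mid=2 → -3 5 9 12 1 13 11 6 10 14
arr[mid]=9>6: swap arr[2],arr[8]; hi=7 → -3 5 10 12 1 13 11 6 9 14
arr[mid]=10>6: swap arr[2],arr[7]; hi=6 → -3 5 6 12 1 13 11 10 9 14
arr[mid]=6=6: mid=3
arr[mid]=12>6: swap arr[3],arr[6]; hi=5 → -3 5 6 11 1 13 12 10 9 14
arr[mid]=11>6: swap arr[3],arr[5]; hi=4 → -3 5 6 13 1 11 12 10 9 14
arr[mid]=13>6: swap arr[3],arr[4]; hi=3 → -3 5 6 1 13 11 12 10 9 14
arr[mid]=1<6: swap arr[2],arr[3]; lo=3,mid=4 → -3 5 1 6 13 11 12 10 9 14
end: lo=3, hi=3; arr = -3 5 1 6 13 11 12 10 9 14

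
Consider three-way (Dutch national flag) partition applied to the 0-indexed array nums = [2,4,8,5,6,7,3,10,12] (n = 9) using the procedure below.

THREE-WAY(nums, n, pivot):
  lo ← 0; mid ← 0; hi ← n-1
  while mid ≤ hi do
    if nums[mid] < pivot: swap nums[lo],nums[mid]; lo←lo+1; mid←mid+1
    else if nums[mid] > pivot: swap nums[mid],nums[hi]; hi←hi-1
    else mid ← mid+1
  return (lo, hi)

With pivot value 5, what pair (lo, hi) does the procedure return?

pivot = 5; lo=0, mid=0, hi=8
nums[mid]=2<5: swap nums[0],nums[0]; lo=1,mid=1 → [2,4,8,5,6,7,3,10,12]
nums[mid]=4<5: swap nums[1],nums[1]; lo=2,mid=2 → [2,4,8,5,6,7,3,10,12]
nums[mid]=8>5: swap nums[2],nums[8]; hi=7 → [2,4,12,5,6,7,3,10,8]
nums[mid]=12>5: swap nums[2],nums[7]; hi=6 → [2,4,10,5,6,7,3,12,8]
nums[mid]=10>5: swap nums[2],nums[6]; hi=5 → [2,4,3,5,6,7,10,12,8]
nums[mid]=3<5: swap nums[2],nums[2]; lo=3,mid=3 → [2,4,3,5,6,7,10,12,8]
nums[mid]=5=5: mid=4
nums[mid]=6>5: swap nums[4],nums[5]; hi=4 → [2,4,3,5,7,6,10,12,8]
nums[mid]=7>5: swap nums[4],nums[4]; hi=3 → [2,4,3,5,7,6,10,12,8]
end: lo=3, hi=3; nums = [2,4,3,5,7,6,10,12,8]

(3, 3)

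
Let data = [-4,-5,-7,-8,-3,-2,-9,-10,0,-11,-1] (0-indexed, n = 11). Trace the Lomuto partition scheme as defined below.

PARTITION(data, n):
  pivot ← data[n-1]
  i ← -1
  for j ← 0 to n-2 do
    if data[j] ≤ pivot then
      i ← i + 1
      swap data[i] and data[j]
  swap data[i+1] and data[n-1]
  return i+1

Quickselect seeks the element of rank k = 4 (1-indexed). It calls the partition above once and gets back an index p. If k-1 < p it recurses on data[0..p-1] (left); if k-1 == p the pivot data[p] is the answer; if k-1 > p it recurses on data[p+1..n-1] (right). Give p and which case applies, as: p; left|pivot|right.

9; left

pivot = data[10] = -1; i = -1
j=0: data[0]=-4 ≤ -1 → i=0, swap data[0],data[0] (no change) → [-4,-5,-7,-8,-3,-2,-9,-10,0,-11,-1]
j=1: data[1]=-5 ≤ -1 → i=1, swap data[1],data[1] (no change) → [-4,-5,-7,-8,-3,-2,-9,-10,0,-11,-1]
j=2: data[2]=-7 ≤ -1 → i=2, swap data[2],data[2] (no change) → [-4,-5,-7,-8,-3,-2,-9,-10,0,-11,-1]
j=3: data[3]=-8 ≤ -1 → i=3, swap data[3],data[3] (no change) → [-4,-5,-7,-8,-3,-2,-9,-10,0,-11,-1]
j=4: data[4]=-3 ≤ -1 → i=4, swap data[4],data[4] (no change) → [-4,-5,-7,-8,-3,-2,-9,-10,0,-11,-1]
j=5: data[5]=-2 ≤ -1 → i=5, swap data[5],data[5] (no change) → [-4,-5,-7,-8,-3,-2,-9,-10,0,-11,-1]
j=6: data[6]=-9 ≤ -1 → i=6, swap data[6],data[6] (no change) → [-4,-5,-7,-8,-3,-2,-9,-10,0,-11,-1]
j=7: data[7]=-10 ≤ -1 → i=7, swap data[7],data[7] (no change) → [-4,-5,-7,-8,-3,-2,-9,-10,0,-11,-1]
j=8: data[8]=0 > -1 → no swap
j=9: data[9]=-11 ≤ -1 → i=8, swap data[8],data[9] → [-4,-5,-7,-8,-3,-2,-9,-10,-11,0,-1]
final swap data[9],data[10] → [-4,-5,-7,-8,-3,-2,-9,-10,-11,-1,0]; return 9
p = 9; k-1 = 3 < 9 ⇒ left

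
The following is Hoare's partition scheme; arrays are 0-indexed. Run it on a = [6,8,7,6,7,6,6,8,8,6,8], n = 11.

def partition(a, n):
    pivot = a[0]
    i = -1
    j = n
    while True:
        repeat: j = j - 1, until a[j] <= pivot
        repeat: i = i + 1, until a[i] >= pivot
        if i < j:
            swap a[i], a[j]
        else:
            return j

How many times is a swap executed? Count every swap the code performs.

pivot=6
j stops at 9 (6), i stops at 0 (6); swap ⇒ [6,8,7,6,7,6,6,8,8,6,8]
j stops at 6 (6), i stops at 1 (8); swap ⇒ [6,6,7,6,7,6,8,8,8,6,8]
j stops at 5 (6), i stops at 2 (7); swap ⇒ [6,6,6,6,7,7,8,8,8,6,8]
j stops at 3, i stops at 3; i≥j ⇒ return 3. a=[6,6,6,6,7,7,8,8,8,6,8]

3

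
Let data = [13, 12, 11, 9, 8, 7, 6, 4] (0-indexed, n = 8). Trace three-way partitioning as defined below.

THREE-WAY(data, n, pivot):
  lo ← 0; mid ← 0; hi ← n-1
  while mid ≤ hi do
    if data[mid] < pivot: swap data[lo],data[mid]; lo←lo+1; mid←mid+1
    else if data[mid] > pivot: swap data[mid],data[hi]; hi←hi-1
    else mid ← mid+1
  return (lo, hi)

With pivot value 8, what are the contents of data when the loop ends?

lo=0 mid=0 hi=7
13>8: swap(0,7), hi=6 ⇒ [4, 12, 11, 9, 8, 7, 6, 13]
4<8: swap(0,0), lo=1 mid=1 ⇒ [4, 12, 11, 9, 8, 7, 6, 13]
12>8: swap(1,6), hi=5 ⇒ [4, 6, 11, 9, 8, 7, 12, 13]
6<8: swap(1,1), lo=2 mid=2 ⇒ [4, 6, 11, 9, 8, 7, 12, 13]
11>8: swap(2,5), hi=4 ⇒ [4, 6, 7, 9, 8, 11, 12, 13]
7<8: swap(2,2), lo=3 mid=3 ⇒ [4, 6, 7, 9, 8, 11, 12, 13]
9>8: swap(3,4), hi=3 ⇒ [4, 6, 7, 8, 9, 11, 12, 13]
8=8: mid=4
done. lo=3 hi=3; data=[4, 6, 7, 8, 9, 11, 12, 13]

[4, 6, 7, 8, 9, 11, 12, 13]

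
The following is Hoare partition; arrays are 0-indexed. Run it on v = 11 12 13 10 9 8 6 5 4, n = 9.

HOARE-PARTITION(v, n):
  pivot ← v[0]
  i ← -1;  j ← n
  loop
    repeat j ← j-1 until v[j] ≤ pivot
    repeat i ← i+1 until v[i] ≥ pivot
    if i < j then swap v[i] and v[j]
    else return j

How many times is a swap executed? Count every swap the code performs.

3

pivot = v[0] = 11; i = -1, j = 9
j→8 (v[8]=4≤11), i→0 (v[0]=11≥11); i<j, swap → 4 12 13 10 9 8 6 5 11
j→7 (v[7]=5≤11), i→1 (v[1]=12≥11); i<j, swap → 4 5 13 10 9 8 6 12 11
j→6 (v[6]=6≤11), i→2 (v[2]=13≥11); i<j, swap → 4 5 6 10 9 8 13 12 11
j→5, i→6; i≥j, return j=5. v = 4 5 6 10 9 8 13 12 11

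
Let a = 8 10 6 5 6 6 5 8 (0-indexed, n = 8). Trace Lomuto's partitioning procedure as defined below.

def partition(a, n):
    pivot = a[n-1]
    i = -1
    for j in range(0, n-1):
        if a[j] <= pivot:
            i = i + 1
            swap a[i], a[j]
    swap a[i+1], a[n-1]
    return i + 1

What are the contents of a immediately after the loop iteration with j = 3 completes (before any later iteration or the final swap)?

pivot=8, i=-1
j=0: 8≤8, i=0, swap(0,0) ⇒ 8 10 6 5 6 6 5 8
j=1: 10>8, skip
j=2: 6≤8, i=1, swap(1,2) ⇒ 8 6 10 5 6 6 5 8
j=3: 5≤8, i=2, swap(2,3) ⇒ 8 6 5 10 6 6 5 8
(after j=3) a = 8 6 5 10 6 6 5 8

8 6 5 10 6 6 5 8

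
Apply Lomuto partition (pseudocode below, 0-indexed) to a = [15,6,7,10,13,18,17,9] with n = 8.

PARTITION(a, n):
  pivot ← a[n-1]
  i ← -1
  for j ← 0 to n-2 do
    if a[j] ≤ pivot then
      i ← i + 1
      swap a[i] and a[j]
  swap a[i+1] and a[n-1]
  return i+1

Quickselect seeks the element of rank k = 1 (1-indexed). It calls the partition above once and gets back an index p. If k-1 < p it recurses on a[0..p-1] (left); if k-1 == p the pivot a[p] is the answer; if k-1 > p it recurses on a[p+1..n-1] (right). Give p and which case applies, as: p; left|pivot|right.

pivot=9, i=-1
j=0: 15>9, skip
j=1: 6≤9, i=0, swap(0,1) ⇒ [6,15,7,10,13,18,17,9]
j=2: 7≤9, i=1, swap(1,2) ⇒ [6,7,15,10,13,18,17,9]
j=3: 10>9, skip
j=4: 13>9, skip
j=5: 18>9, skip
j=6: 17>9, skip
swap(2,7) ⇒ [6,7,9,10,13,18,17,15]; return 2
p = 2; k-1 = 0 < 2 ⇒ left

2; left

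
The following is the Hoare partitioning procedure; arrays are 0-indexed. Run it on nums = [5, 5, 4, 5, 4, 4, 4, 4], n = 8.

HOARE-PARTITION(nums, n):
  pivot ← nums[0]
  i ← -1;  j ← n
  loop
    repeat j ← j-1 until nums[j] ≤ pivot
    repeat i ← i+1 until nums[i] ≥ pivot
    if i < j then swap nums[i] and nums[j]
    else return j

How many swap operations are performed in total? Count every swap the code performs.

pivot=5
j stops at 7 (4), i stops at 0 (5); swap ⇒ [4, 5, 4, 5, 4, 4, 4, 5]
j stops at 6 (4), i stops at 1 (5); swap ⇒ [4, 4, 4, 5, 4, 4, 5, 5]
j stops at 5 (4), i stops at 3 (5); swap ⇒ [4, 4, 4, 4, 4, 5, 5, 5]
j stops at 4, i stops at 5; i≥j ⇒ return 4. nums=[4, 4, 4, 4, 4, 5, 5, 5]

3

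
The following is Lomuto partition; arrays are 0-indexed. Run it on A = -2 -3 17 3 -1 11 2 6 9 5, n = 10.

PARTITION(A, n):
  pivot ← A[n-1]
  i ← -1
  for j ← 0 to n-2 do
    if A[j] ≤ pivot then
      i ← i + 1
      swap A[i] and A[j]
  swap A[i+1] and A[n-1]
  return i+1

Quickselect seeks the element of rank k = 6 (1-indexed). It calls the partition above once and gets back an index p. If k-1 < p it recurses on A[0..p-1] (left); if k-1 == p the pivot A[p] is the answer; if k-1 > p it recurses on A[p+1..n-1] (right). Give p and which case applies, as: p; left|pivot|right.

pivot=5, i=-1
j=0: -2≤5, i=0, swap(0,0) ⇒ -2 -3 17 3 -1 11 2 6 9 5
j=1: -3≤5, i=1, swap(1,1) ⇒ -2 -3 17 3 -1 11 2 6 9 5
j=2: 17>5, skip
j=3: 3≤5, i=2, swap(2,3) ⇒ -2 -3 3 17 -1 11 2 6 9 5
j=4: -1≤5, i=3, swap(3,4) ⇒ -2 -3 3 -1 17 11 2 6 9 5
j=5: 11>5, skip
j=6: 2≤5, i=4, swap(4,6) ⇒ -2 -3 3 -1 2 11 17 6 9 5
j=7: 6>5, skip
j=8: 9>5, skip
swap(5,9) ⇒ -2 -3 3 -1 2 5 17 6 9 11; return 5
p = 5; k-1 = 5 == 5 ⇒ pivot

5; pivot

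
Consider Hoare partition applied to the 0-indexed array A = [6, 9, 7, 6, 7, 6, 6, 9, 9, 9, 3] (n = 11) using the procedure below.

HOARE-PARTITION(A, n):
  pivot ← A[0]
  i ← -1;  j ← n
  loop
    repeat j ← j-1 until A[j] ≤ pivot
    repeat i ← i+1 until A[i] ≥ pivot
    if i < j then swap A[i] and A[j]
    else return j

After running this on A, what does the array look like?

[3, 6, 6, 6, 7, 7, 9, 9, 9, 9, 6]

pivot = A[0] = 6; i = -1, j = 11
j→10 (A[10]=3≤6), i→0 (A[0]=6≥6); i<j, swap → [3, 9, 7, 6, 7, 6, 6, 9, 9, 9, 6]
j→6 (A[6]=6≤6), i→1 (A[1]=9≥6); i<j, swap → [3, 6, 7, 6, 7, 6, 9, 9, 9, 9, 6]
j→5 (A[5]=6≤6), i→2 (A[2]=7≥6); i<j, swap → [3, 6, 6, 6, 7, 7, 9, 9, 9, 9, 6]
j→3, i→3; i≥j, return j=3. A = [3, 6, 6, 6, 7, 7, 9, 9, 9, 9, 6]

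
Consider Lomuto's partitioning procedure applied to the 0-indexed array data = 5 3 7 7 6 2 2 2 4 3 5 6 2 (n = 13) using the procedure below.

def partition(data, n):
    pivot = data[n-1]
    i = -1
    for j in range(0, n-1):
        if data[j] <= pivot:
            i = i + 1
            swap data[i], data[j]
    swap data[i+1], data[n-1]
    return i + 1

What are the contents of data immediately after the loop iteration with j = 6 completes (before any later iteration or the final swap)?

pivot=2, i=-1
j=0: 5>2, skip
j=1: 3>2, skip
j=2: 7>2, skip
j=3: 7>2, skip
j=4: 6>2, skip
j=5: 2≤2, i=0, swap(0,5) ⇒ 2 3 7 7 6 5 2 2 4 3 5 6 2
j=6: 2≤2, i=1, swap(1,6) ⇒ 2 2 7 7 6 5 3 2 4 3 5 6 2
(after j=6) data = 2 2 7 7 6 5 3 2 4 3 5 6 2

2 2 7 7 6 5 3 2 4 3 5 6 2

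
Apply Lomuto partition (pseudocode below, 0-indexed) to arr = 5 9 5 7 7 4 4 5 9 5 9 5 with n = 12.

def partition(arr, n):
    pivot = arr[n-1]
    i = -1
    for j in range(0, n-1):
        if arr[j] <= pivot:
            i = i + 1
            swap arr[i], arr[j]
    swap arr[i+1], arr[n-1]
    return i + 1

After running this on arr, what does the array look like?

5 5 4 4 5 5 5 7 9 9 9 7

pivot=5, i=-1
j=0: 5≤5, i=0, swap(0,0) ⇒ 5 9 5 7 7 4 4 5 9 5 9 5
j=1: 9>5, skip
j=2: 5≤5, i=1, swap(1,2) ⇒ 5 5 9 7 7 4 4 5 9 5 9 5
j=3: 7>5, skip
j=4: 7>5, skip
j=5: 4≤5, i=2, swap(2,5) ⇒ 5 5 4 7 7 9 4 5 9 5 9 5
j=6: 4≤5, i=3, swap(3,6) ⇒ 5 5 4 4 7 9 7 5 9 5 9 5
j=7: 5≤5, i=4, swap(4,7) ⇒ 5 5 4 4 5 9 7 7 9 5 9 5
j=8: 9>5, skip
j=9: 5≤5, i=5, swap(5,9) ⇒ 5 5 4 4 5 5 7 7 9 9 9 5
j=10: 9>5, skip
swap(6,11) ⇒ 5 5 4 4 5 5 5 7 9 9 9 7; return 6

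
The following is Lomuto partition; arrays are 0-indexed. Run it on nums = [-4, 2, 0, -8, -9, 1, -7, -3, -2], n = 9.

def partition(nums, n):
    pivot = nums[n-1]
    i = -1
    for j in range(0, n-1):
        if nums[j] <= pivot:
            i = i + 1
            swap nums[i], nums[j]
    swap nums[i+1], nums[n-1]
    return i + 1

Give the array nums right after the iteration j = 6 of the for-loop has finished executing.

pivot=-2, i=-1
j=0: -4≤-2, i=0, swap(0,0) ⇒ [-4, 2, 0, -8, -9, 1, -7, -3, -2]
j=1: 2>-2, skip
j=2: 0>-2, skip
j=3: -8≤-2, i=1, swap(1,3) ⇒ [-4, -8, 0, 2, -9, 1, -7, -3, -2]
j=4: -9≤-2, i=2, swap(2,4) ⇒ [-4, -8, -9, 2, 0, 1, -7, -3, -2]
j=5: 1>-2, skip
j=6: -7≤-2, i=3, swap(3,6) ⇒ [-4, -8, -9, -7, 0, 1, 2, -3, -2]
(after j=6) nums = [-4, -8, -9, -7, 0, 1, 2, -3, -2]

[-4, -8, -9, -7, 0, 1, 2, -3, -2]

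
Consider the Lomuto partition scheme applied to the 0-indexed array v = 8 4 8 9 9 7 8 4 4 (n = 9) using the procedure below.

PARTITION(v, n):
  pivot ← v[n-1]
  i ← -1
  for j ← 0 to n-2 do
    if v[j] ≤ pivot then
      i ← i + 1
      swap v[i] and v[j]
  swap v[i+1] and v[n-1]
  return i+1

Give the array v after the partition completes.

pivot=4, i=-1
j=0: 8>4, skip
j=1: 4≤4, i=0, swap(0,1) ⇒ 4 8 8 9 9 7 8 4 4
j=2: 8>4, skip
j=3: 9>4, skip
j=4: 9>4, skip
j=5: 7>4, skip
j=6: 8>4, skip
j=7: 4≤4, i=1, swap(1,7) ⇒ 4 4 8 9 9 7 8 8 4
swap(2,8) ⇒ 4 4 4 9 9 7 8 8 8; return 2

4 4 4 9 9 7 8 8 8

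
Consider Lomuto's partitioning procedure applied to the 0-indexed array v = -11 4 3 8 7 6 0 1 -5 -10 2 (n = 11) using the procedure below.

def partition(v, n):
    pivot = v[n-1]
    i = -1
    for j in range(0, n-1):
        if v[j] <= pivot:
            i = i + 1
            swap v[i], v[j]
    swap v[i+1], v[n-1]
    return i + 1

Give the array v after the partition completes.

pivot=2, i=-1
j=0: -11≤2, i=0, swap(0,0) ⇒ -11 4 3 8 7 6 0 1 -5 -10 2
j=1: 4>2, skip
j=2: 3>2, skip
j=3: 8>2, skip
j=4: 7>2, skip
j=5: 6>2, skip
j=6: 0≤2, i=1, swap(1,6) ⇒ -11 0 3 8 7 6 4 1 -5 -10 2
j=7: 1≤2, i=2, swap(2,7) ⇒ -11 0 1 8 7 6 4 3 -5 -10 2
j=8: -5≤2, i=3, swap(3,8) ⇒ -11 0 1 -5 7 6 4 3 8 -10 2
j=9: -10≤2, i=4, swap(4,9) ⇒ -11 0 1 -5 -10 6 4 3 8 7 2
swap(5,10) ⇒ -11 0 1 -5 -10 2 4 3 8 7 6; return 5

-11 0 1 -5 -10 2 4 3 8 7 6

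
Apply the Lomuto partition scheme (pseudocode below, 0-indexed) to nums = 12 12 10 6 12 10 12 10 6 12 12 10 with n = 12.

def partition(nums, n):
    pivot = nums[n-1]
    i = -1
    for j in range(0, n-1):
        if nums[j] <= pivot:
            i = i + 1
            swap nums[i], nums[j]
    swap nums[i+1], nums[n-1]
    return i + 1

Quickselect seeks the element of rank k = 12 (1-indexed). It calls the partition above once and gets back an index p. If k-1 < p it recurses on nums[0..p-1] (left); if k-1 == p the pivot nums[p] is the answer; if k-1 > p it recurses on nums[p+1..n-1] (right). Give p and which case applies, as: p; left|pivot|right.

pivot = nums[11] = 10; i = -1
j=0: nums[0]=12 > 10 → no swap
j=1: nums[1]=12 > 10 → no swap
j=2: nums[2]=10 ≤ 10 → i=0, swap nums[0],nums[2] → 10 12 12 6 12 10 12 10 6 12 12 10
j=3: nums[3]=6 ≤ 10 → i=1, swap nums[1],nums[3] → 10 6 12 12 12 10 12 10 6 12 12 10
j=4: nums[4]=12 > 10 → no swap
j=5: nums[5]=10 ≤ 10 → i=2, swap nums[2],nums[5] → 10 6 10 12 12 12 12 10 6 12 12 10
j=6: nums[6]=12 > 10 → no swap
j=7: nums[7]=10 ≤ 10 → i=3, swap nums[3],nums[7] → 10 6 10 10 12 12 12 12 6 12 12 10
j=8: nums[8]=6 ≤ 10 → i=4, swap nums[4],nums[8] → 10 6 10 10 6 12 12 12 12 12 12 10
j=9: nums[9]=12 > 10 → no swap
j=10: nums[10]=12 > 10 → no swap
final swap nums[5],nums[11] → 10 6 10 10 6 10 12 12 12 12 12 12; return 5
p = 5; k-1 = 11 > 5 ⇒ right

5; right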